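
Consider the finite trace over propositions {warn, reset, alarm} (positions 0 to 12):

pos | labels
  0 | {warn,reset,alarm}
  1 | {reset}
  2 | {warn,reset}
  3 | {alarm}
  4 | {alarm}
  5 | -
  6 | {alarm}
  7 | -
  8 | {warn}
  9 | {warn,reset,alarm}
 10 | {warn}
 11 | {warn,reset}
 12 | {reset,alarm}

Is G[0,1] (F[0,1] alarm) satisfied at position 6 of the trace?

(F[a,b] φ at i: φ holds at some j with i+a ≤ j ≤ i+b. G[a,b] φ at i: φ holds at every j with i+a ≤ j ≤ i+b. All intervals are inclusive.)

Does not hold

Check F[0,1] alarm at every j in [6,7]:
  j=6: holds (witness at 6)
  j=7: fails (none in [7,8])
Fails at j=7 → formula fails.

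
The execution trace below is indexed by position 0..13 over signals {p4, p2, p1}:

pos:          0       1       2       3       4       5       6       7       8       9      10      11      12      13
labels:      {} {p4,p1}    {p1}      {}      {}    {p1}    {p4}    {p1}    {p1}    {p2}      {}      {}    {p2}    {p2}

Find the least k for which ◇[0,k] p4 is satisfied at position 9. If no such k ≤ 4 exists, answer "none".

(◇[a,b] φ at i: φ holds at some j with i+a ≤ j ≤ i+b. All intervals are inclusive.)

Scan j = 9,10,… for p4:
  j=9: fails
  j=10: fails
  j=11: fails
  j=12: fails
  j=13: fails
No j in [9,13] satisfies it → none.

none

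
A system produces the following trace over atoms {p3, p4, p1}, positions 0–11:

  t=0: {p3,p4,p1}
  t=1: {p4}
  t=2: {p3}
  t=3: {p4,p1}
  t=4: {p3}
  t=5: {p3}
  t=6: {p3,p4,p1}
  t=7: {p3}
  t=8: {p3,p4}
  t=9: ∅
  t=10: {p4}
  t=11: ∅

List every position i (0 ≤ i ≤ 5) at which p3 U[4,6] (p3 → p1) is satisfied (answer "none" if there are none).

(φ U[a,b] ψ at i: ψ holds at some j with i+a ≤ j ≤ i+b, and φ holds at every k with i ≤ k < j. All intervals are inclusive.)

Evaluate at each i in [0,5]:
  i=0: ✗ (lhs fails at k=1 before rhs at j=6)
  i=1: ✗ (lhs fails at k=1 before rhs at j=6)
  i=2: ✗ (lhs fails at k=3 before rhs at j=6)
  i=3: ✗ (lhs fails at k=3 before rhs at j=9)
  i=4: ✓ (rhs at j=9; lhs holds on [4,8])
  i=5: ✓ (rhs at j=9; lhs holds on [5,8])

4, 5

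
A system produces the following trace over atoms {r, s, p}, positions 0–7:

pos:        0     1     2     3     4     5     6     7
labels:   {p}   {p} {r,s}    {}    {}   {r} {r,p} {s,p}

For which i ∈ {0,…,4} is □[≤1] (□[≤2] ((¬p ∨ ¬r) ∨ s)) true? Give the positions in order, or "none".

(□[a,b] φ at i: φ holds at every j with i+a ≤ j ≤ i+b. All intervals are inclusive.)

Evaluate at each i in [0,4]:
  i=0: ✓ (all of [0,1])
  i=1: ✓ (all of [1,2])
  i=2: ✓ (all of [2,3])
  i=3: ✗ (fails at j=4)
  i=4: ✗ (fails at j=4)

0, 1, 2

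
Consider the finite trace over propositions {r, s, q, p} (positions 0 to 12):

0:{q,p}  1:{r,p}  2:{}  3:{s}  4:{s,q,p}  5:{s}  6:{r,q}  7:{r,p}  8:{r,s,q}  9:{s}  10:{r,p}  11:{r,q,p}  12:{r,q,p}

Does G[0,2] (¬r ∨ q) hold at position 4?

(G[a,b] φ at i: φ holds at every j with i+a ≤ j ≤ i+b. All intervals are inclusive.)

Check (¬r ∨ q) at every j in [4,6]:
  j=4: true
  j=5: true
  j=6: true
All positions satisfy it → formula holds.

Holds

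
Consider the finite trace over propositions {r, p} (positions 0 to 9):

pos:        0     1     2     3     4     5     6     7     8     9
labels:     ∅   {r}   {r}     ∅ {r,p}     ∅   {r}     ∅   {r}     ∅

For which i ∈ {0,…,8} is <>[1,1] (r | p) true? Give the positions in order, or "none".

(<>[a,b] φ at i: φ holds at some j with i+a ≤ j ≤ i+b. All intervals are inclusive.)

0, 1, 3, 5, 7

Evaluate at each i in [0,8]:
  i=0: ✓ (witness j=1)
  i=1: ✓ (witness j=2)
  i=2: ✗ (none in [3,3])
  i=3: ✓ (witness j=4)
  i=4: ✗ (none in [5,5])
  i=5: ✓ (witness j=6)
  i=6: ✗ (none in [7,7])
  i=7: ✓ (witness j=8)
  i=8: ✗ (none in [9,9])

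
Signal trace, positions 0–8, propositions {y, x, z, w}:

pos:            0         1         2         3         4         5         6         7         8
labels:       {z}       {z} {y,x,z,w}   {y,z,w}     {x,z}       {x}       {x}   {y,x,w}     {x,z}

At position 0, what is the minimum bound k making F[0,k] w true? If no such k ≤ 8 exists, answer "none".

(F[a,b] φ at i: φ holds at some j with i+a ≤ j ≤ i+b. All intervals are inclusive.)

Scan j = 0,1,… for w:
  j=0: fails
  j=1: fails
  j=2: holds
First hit at j=2, so smallest k = 2-0 = 2.

2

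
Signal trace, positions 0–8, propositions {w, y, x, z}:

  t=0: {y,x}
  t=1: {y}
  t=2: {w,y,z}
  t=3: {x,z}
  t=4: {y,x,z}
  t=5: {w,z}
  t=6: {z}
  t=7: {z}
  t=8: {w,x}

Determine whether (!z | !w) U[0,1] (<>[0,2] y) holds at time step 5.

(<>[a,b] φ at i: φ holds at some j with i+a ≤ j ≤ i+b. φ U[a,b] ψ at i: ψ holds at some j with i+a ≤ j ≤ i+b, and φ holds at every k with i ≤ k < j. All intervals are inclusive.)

Need some j in [5,6] with <>[0,2] y, and (!z | !w) at every k in [5,j-1].
  j=5: <>[0,2] y — fails (none in [5,7]).
  j=6: <>[0,2] y — fails (none in [6,8]).
No j in the window works → until fails.

No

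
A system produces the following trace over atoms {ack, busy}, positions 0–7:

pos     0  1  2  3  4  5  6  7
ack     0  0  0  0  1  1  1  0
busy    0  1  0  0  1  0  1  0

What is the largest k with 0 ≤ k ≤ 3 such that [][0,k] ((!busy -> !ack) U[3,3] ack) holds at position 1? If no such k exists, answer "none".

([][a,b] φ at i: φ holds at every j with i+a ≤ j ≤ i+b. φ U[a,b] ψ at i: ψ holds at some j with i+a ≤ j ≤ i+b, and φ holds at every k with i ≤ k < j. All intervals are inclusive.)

((!busy -> !ack) U[3,3] ack) must hold from j=1 onward; find where it first fails.
  j=1: holds
  j=2: holds
  j=3: fails
Holds on [1,2], so largest k = 1.

1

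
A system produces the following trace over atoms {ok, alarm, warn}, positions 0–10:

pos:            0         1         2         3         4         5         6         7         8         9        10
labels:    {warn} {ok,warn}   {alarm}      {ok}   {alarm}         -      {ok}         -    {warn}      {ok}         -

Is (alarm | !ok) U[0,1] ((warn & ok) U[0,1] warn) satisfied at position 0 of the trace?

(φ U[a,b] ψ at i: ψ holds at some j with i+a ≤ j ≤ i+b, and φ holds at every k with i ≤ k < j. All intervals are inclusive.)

Yes

Need some j in [0,1] with ((warn & ok) U[0,1] warn), and (alarm | !ok) at every k in [0,j-1].
  j=0: ((warn & ok) U[0,1] warn) holds; no prefix to check → satisfied.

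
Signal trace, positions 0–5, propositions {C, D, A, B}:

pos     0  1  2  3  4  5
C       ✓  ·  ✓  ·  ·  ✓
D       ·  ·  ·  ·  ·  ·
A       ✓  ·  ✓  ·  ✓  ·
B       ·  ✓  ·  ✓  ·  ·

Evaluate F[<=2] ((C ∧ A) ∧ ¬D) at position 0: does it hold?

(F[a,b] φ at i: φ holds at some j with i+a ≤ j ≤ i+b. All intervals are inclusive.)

Holds

Check ((C ∧ A) ∧ ¬D) at each j in [0,2]:
  j=0: true
  j=1: false
  j=2: true
Found at j=0 → formula holds.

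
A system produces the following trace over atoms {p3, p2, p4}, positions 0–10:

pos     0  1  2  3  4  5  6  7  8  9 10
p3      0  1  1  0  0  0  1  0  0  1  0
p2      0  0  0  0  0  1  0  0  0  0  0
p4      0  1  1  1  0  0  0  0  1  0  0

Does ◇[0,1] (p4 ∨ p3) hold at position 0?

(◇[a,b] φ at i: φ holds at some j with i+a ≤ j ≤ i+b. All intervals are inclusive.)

True

Check (p4 ∨ p3) at each j in [0,1]:
  j=0: false
  j=1: true
Found at j=1 → formula holds.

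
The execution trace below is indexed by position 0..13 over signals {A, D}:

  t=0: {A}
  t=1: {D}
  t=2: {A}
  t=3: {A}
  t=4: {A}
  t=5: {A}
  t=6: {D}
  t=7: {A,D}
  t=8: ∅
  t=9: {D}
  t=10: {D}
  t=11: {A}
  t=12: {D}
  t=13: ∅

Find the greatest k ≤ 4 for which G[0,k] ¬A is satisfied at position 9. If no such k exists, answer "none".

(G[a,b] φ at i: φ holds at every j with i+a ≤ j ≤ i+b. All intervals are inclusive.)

¬A must hold from j=9 onward; find where it first fails.
  j=9: holds
  j=10: holds
  j=11: fails
Holds on [9,10], so largest k = 1.

1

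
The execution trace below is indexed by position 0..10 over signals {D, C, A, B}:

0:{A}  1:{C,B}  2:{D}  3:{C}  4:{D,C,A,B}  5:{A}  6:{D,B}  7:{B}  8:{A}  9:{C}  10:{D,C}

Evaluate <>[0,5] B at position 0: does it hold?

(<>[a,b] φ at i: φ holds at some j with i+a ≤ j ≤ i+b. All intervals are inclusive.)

Holds

Check B at each j in [0,5]:
  j=0: false
  j=1: true
  j=2: false
  j=3: false
  j=4: true
  j=5: false
Found at j=1 → formula holds.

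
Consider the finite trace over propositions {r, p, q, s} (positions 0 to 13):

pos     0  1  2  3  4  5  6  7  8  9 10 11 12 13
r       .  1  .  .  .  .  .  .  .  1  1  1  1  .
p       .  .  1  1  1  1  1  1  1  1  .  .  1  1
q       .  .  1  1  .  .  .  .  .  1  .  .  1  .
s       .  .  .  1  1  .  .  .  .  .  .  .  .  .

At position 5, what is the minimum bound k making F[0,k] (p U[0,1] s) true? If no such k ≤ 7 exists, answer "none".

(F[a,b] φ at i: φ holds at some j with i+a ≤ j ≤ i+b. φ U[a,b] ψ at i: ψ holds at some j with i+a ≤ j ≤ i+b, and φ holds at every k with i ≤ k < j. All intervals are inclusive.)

Scan j = 5,6,… for (p U[0,1] s):
  j=5: fails
  j=6: fails
  j=7: fails
  j=8: fails
  j=9: fails
  j=10: fails
  j=11: fails
  j=12: fails
No j in [5,12] satisfies it → none.

none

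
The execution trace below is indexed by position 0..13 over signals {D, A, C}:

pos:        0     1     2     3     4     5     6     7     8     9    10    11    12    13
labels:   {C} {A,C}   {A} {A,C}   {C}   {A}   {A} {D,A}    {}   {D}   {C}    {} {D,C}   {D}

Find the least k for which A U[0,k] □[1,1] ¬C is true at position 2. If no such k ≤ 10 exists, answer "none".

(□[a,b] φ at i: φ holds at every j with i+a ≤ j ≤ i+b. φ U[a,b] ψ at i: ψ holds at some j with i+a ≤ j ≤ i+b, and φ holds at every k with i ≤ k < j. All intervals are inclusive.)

2

Need earliest j ≥ 2 with □[1,1] ¬C, and A at every k in [2,j-1].
  j=2: rhs fails.
  j=3: rhs fails.
  j=4: rhs holds; lhs holds on [2,3]. k = 2.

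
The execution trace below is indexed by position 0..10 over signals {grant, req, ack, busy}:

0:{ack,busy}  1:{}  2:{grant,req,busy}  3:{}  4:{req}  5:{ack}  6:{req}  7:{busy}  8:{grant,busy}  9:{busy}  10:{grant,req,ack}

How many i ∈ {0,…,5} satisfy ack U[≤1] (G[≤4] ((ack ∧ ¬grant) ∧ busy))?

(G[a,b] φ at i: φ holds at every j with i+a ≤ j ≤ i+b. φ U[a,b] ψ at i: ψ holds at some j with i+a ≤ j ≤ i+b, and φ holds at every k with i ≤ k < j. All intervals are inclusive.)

0

Evaluate at each i in [0,5]:
  i=0: ✗ (no rhs in [0,1])
  i=1: ✗ (no rhs in [1,2])
  i=2: ✗ (no rhs in [2,3])
  i=3: ✗ (no rhs in [3,4])
  i=4: ✗ (no rhs in [4,5])
  i=5: ✗ (no rhs in [5,6])
Positions where it holds: {} → 0.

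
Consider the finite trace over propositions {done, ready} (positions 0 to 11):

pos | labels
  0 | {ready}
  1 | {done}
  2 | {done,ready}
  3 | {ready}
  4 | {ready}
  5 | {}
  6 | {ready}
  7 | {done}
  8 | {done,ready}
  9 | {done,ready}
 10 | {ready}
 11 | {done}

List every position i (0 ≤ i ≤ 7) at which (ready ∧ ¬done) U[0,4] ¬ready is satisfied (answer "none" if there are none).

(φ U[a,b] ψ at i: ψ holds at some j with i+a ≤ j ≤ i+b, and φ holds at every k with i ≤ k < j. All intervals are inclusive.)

Evaluate at each i in [0,7]:
  i=0: ✓ (rhs at j=1; lhs holds on [0,0])
  i=1: ✓ (rhs at j=1)
  i=2: ✗ (lhs fails at k=2 before rhs at j=5)
  i=3: ✓ (rhs at j=5; lhs holds on [3,4])
  i=4: ✓ (rhs at j=5; lhs holds on [4,4])
  i=5: ✓ (rhs at j=5)
  i=6: ✓ (rhs at j=7; lhs holds on [6,6])
  i=7: ✓ (rhs at j=7)

0, 1, 3, 4, 5, 6, 7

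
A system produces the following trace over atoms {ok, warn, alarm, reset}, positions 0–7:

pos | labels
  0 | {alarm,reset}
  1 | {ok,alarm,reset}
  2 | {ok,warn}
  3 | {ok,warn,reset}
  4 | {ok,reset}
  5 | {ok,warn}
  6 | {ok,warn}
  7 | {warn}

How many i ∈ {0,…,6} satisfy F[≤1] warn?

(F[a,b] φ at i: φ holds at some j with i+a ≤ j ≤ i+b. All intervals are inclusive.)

Evaluate at each i in [0,6]:
  i=0: ✗ (none in [0,1])
  i=1: ✓ (witness j=2)
  i=2: ✓ (witness j=2)
  i=3: ✓ (witness j=3)
  i=4: ✓ (witness j=5)
  i=5: ✓ (witness j=5)
  i=6: ✓ (witness j=6)
Positions where it holds: {1, 2, 3, 4, 5, 6} → 6.

6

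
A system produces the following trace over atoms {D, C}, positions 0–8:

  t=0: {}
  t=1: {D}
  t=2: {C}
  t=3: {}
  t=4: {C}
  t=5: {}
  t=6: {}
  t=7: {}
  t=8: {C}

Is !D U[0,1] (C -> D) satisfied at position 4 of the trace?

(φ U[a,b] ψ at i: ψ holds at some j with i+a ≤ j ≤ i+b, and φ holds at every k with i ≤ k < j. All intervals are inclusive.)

True

Need some j in [4,5] with (C -> D), and !D at every k in [4,j-1].
  j=4: (C -> D) false.
  j=5: (C -> D) holds; !D holds at every k in [4,4] → satisfied.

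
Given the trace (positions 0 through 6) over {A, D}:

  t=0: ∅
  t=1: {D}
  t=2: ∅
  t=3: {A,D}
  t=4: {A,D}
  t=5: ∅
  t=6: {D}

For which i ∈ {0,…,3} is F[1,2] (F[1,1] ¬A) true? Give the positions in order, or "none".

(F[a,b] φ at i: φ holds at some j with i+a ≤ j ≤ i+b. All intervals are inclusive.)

0, 2, 3

Evaluate at each i in [0,3]:
  i=0: ✓ (witness j=1)
  i=1: ✗ (none in [2,3])
  i=2: ✓ (witness j=4)
  i=3: ✓ (witness j=4)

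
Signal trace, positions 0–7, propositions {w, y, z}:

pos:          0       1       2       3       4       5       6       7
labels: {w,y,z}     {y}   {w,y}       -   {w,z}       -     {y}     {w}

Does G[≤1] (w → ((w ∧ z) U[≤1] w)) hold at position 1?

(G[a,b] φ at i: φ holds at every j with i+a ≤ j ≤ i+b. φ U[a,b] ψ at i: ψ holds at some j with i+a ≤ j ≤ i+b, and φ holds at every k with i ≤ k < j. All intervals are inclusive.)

Yes

Check (w → ((w ∧ z) U[≤1] w)) at every j in [1,2]:
  j=1: antecedent false → ✓
  j=2: antecedent true; consequent holds → ✓
All positions satisfy it → formula holds.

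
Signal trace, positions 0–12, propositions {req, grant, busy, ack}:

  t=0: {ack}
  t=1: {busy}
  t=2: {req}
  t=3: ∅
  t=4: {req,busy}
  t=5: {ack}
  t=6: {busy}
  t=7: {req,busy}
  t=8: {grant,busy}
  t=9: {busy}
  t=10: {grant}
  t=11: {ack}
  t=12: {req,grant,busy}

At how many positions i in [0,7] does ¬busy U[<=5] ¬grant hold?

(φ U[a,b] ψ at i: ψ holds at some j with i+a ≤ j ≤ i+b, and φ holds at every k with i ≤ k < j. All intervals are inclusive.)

8

Evaluate at each i in [0,7]:
  i=0: ✓ (rhs at j=0)
  i=1: ✓ (rhs at j=1)
  i=2: ✓ (rhs at j=2)
  i=3: ✓ (rhs at j=3)
  i=4: ✓ (rhs at j=4)
  i=5: ✓ (rhs at j=5)
  i=6: ✓ (rhs at j=6)
  i=7: ✓ (rhs at j=7)
Positions where it holds: {0, 1, 2, 3, 4, 5, 6, 7} → 8.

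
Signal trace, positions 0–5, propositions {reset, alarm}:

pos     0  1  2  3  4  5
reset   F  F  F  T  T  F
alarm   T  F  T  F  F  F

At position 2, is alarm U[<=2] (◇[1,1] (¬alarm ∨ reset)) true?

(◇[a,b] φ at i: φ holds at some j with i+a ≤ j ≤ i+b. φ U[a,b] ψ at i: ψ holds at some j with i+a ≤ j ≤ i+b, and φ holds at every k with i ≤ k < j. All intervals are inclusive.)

Yes

Need some j in [2,4] with ◇[1,1] (¬alarm ∨ reset), and alarm at every k in [2,j-1].
  j=2: ◇[1,1] (¬alarm ∨ reset) holds; no prefix to check → satisfied.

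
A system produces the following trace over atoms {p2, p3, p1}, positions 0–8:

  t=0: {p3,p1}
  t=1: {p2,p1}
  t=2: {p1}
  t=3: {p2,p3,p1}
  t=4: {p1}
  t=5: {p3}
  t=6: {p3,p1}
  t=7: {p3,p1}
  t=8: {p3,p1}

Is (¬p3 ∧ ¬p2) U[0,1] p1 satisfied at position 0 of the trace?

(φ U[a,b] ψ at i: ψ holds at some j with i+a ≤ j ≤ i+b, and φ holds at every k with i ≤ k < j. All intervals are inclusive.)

Need some j in [0,1] with p1, and (¬p3 ∧ ¬p2) at every k in [0,j-1].
  j=0: p1 holds; no prefix to check → satisfied.

Holds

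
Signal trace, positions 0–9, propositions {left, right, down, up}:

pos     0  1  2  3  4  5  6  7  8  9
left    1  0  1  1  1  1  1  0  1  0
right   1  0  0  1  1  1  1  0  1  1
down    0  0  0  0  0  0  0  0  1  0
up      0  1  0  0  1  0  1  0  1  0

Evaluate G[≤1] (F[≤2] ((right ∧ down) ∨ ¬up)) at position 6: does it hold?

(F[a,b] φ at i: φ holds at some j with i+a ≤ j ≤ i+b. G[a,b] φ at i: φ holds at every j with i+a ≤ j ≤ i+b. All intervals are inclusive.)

Holds

Check F[≤2] ((right ∧ down) ∨ ¬up) at every j in [6,7]:
  j=6: holds (witness at 7)
  j=7: holds (witness at 7)
All positions satisfy it → formula holds.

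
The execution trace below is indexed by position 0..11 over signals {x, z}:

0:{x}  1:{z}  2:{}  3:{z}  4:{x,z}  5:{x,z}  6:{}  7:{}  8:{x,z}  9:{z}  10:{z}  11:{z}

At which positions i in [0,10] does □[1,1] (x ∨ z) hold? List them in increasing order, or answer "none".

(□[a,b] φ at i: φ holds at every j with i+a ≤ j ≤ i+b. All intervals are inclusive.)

Evaluate at each i in [0,10]:
  i=0: ✓ (all of [1,1])
  i=1: ✗ (fails at j=2)
  i=2: ✓ (all of [3,3])
  i=3: ✓ (all of [4,4])
  i=4: ✓ (all of [5,5])
  i=5: ✗ (fails at j=6)
  i=6: ✗ (fails at j=7)
  i=7: ✓ (all of [8,8])
  i=8: ✓ (all of [9,9])
  i=9: ✓ (all of [10,10])
  i=10: ✓ (all of [11,11])

0, 2, 3, 4, 7, 8, 9, 10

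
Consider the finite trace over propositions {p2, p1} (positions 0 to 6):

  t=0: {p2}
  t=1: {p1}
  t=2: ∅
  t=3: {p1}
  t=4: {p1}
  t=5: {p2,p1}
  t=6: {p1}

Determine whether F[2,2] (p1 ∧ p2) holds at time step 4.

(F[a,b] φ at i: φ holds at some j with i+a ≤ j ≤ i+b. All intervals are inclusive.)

Does not hold

Check (p1 ∧ p2) at each j in [6,6]:
  j=6: false
No position in the window satisfies it → formula fails.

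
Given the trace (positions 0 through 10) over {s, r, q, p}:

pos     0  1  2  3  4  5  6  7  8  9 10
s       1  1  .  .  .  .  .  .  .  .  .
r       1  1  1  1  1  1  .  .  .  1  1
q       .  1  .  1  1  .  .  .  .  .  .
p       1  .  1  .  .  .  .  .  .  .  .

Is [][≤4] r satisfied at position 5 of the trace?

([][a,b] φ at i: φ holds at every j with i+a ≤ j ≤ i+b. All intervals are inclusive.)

False

Check r at every j in [5,9]:
  j=5: true
  j=6: false
  j=7: false
  j=8: false
  j=9: true
Fails at j=6 → formula fails.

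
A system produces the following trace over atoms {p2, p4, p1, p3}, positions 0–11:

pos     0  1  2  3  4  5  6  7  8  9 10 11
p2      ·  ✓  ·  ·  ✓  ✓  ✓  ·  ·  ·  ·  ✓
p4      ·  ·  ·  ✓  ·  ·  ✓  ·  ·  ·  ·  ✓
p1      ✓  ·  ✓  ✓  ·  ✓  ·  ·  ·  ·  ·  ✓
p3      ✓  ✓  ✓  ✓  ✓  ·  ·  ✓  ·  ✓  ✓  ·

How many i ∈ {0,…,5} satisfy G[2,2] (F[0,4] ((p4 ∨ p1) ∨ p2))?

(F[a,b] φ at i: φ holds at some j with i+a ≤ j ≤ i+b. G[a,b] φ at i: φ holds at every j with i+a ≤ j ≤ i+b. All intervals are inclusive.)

6

Evaluate at each i in [0,5]:
  i=0: ✓ (all of [2,2])
  i=1: ✓ (all of [3,3])
  i=2: ✓ (all of [4,4])
  i=3: ✓ (all of [5,5])
  i=4: ✓ (all of [6,6])
  i=5: ✓ (all of [7,7])
Positions where it holds: {0, 1, 2, 3, 4, 5} → 6.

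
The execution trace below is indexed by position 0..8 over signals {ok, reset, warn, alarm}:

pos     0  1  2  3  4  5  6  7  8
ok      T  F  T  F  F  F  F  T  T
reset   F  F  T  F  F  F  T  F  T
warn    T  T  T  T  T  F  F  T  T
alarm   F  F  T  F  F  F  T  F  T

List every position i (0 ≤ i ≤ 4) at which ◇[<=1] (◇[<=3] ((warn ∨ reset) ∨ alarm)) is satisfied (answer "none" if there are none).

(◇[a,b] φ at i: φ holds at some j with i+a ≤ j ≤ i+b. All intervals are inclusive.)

Evaluate at each i in [0,4]:
  i=0: ✓ (witness j=0)
  i=1: ✓ (witness j=1)
  i=2: ✓ (witness j=2)
  i=3: ✓ (witness j=3)
  i=4: ✓ (witness j=4)

0, 1, 2, 3, 4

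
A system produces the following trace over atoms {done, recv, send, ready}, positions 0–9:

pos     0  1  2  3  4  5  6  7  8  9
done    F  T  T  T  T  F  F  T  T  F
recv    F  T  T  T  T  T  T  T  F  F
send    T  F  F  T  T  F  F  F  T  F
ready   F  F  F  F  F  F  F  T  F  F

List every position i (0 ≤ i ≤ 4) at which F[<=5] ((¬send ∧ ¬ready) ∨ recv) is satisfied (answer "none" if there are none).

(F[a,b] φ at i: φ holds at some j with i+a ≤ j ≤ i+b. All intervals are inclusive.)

0, 1, 2, 3, 4

Evaluate at each i in [0,4]:
  i=0: ✓ (witness j=1)
  i=1: ✓ (witness j=1)
  i=2: ✓ (witness j=2)
  i=3: ✓ (witness j=3)
  i=4: ✓ (witness j=4)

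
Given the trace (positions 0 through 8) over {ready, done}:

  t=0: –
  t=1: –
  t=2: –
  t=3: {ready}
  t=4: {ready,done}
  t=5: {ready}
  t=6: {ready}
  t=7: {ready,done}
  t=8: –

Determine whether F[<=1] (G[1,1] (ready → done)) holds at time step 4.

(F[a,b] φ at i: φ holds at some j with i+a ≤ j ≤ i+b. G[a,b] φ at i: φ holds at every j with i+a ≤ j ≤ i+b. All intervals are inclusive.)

Check G[1,1] (ready → done) at each j in [4,5]:
  j=4: fails at 5
  j=5: fails at 6
No position in the window satisfies it → formula fails.

False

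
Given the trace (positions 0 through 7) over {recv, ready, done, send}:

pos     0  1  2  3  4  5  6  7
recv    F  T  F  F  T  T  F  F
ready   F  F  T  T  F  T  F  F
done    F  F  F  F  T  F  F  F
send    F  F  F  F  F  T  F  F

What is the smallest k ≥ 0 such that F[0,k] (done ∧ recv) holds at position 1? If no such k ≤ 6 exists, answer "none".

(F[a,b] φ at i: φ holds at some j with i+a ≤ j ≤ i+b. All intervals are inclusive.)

3

Scan j = 1,2,… for (done ∧ recv):
  j=1: fails
  j=2: fails
  j=3: fails
  j=4: holds
First hit at j=4, so smallest k = 4-1 = 3.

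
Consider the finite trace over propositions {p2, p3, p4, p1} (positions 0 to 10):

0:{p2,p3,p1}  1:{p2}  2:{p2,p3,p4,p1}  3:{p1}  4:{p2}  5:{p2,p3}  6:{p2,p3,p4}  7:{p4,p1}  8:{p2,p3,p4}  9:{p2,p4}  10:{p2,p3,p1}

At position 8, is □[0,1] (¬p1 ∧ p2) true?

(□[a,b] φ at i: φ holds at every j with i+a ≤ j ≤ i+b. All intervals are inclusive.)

Check (¬p1 ∧ p2) at every j in [8,9]:
  j=8: true
  j=9: true
All positions satisfy it → formula holds.

Yes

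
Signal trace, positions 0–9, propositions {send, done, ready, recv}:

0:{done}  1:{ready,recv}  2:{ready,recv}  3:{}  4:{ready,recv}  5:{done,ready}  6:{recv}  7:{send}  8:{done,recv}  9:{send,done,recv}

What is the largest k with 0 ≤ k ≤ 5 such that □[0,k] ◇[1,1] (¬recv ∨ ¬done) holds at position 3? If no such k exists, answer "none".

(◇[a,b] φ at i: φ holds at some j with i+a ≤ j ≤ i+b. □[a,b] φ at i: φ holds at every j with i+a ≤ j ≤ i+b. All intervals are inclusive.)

◇[1,1] (¬recv ∨ ¬done) must hold from j=3 onward; find where it first fails.
  j=3: holds
  j=4: holds
  j=5: holds
  j=6: holds
  j=7: fails
Holds on [3,6], so largest k = 3.

3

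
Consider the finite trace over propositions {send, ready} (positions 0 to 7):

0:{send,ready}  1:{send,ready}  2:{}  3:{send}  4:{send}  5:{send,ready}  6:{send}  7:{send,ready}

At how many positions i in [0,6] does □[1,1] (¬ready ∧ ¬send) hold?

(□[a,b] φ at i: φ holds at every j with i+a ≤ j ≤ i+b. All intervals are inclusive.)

Evaluate at each i in [0,6]:
  i=0: ✗ (fails at j=1)
  i=1: ✓ (all of [2,2])
  i=2: ✗ (fails at j=3)
  i=3: ✗ (fails at j=4)
  i=4: ✗ (fails at j=5)
  i=5: ✗ (fails at j=6)
  i=6: ✗ (fails at j=7)
Positions where it holds: {1} → 1.

1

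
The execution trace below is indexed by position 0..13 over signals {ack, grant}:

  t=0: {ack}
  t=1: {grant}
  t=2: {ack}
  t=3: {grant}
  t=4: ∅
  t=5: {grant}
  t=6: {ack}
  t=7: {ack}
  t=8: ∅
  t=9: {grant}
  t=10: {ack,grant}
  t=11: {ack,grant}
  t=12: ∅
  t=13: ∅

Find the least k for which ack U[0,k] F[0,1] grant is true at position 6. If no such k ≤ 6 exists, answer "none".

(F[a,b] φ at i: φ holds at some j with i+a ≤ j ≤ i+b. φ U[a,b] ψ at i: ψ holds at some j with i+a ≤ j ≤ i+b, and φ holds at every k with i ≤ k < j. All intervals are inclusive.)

Need earliest j ≥ 6 with F[0,1] grant, and ack at every k in [6,j-1].
  j=6: rhs fails.
  j=7: rhs fails.
  j=8: rhs holds; lhs holds on [6,7]. k = 2.

2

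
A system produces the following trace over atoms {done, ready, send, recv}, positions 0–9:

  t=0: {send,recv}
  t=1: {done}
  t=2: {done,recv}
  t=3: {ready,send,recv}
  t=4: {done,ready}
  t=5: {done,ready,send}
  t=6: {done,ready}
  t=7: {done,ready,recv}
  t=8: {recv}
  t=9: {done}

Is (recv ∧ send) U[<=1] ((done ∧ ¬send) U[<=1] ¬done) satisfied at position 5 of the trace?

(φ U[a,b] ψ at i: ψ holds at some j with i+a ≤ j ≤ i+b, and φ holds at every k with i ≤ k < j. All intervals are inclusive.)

No

Need some j in [5,6] with ((done ∧ ¬send) U[<=1] ¬done), and (recv ∧ send) at every k in [5,j-1].
  j=5: ((done ∧ ¬send) U[<=1] ¬done) — fails.
  j=6: ((done ∧ ¬send) U[<=1] ¬done) — fails.
No j in the window works → until fails.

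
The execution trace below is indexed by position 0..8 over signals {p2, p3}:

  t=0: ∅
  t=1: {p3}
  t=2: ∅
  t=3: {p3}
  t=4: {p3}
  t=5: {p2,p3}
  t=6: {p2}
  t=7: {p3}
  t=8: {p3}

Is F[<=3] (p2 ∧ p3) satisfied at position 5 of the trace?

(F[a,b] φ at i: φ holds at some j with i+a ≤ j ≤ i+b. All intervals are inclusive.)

Holds

Check (p2 ∧ p3) at each j in [5,8]:
  j=5: true
  j=6: false
  j=7: false
  j=8: false
Found at j=5 → formula holds.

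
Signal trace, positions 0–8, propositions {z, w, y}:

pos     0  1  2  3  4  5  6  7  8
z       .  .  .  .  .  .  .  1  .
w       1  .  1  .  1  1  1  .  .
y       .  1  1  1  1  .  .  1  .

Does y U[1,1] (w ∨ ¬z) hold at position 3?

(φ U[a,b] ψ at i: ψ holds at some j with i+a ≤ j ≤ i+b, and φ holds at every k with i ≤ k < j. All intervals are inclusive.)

Need some j in [4,4] with (w ∨ ¬z), and y at every k in [3,j-1].
  j=4: (w ∨ ¬z) holds; y holds at every k in [3,3] → satisfied.

Holds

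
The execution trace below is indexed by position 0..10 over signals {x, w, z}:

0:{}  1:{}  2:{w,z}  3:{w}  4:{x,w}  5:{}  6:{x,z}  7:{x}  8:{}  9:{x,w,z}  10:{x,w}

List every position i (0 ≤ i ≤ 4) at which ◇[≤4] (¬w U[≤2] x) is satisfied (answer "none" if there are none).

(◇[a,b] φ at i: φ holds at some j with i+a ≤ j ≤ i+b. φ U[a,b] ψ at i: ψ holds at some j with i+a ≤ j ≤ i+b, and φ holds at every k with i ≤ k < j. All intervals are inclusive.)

Evaluate at each i in [0,4]:
  i=0: ✓ (witness j=4)
  i=1: ✓ (witness j=4)
  i=2: ✓ (witness j=4)
  i=3: ✓ (witness j=4)
  i=4: ✓ (witness j=4)

0, 1, 2, 3, 4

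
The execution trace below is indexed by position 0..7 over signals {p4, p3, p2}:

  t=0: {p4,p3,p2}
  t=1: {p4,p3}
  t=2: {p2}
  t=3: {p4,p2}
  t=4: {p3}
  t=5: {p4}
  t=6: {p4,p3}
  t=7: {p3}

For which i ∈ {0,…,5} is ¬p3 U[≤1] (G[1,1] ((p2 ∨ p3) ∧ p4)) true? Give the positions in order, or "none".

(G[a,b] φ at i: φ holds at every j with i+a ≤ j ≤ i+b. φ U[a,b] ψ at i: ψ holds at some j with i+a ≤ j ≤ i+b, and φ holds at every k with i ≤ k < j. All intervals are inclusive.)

Evaluate at each i in [0,5]:
  i=0: ✓ (rhs at j=0)
  i=1: ✗ (lhs fails at k=1 before rhs at j=2)
  i=2: ✓ (rhs at j=2)
  i=3: ✗ (no rhs in [3,4])
  i=4: ✗ (lhs fails at k=4 before rhs at j=5)
  i=5: ✓ (rhs at j=5)

0, 2, 5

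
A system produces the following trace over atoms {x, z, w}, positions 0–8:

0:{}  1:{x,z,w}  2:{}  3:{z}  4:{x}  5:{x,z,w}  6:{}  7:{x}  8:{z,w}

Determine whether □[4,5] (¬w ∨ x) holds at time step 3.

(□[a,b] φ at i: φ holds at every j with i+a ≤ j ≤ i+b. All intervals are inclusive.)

Does not hold

Check (¬w ∨ x) at every j in [7,8]:
  j=7: true
  j=8: false
Fails at j=8 → formula fails.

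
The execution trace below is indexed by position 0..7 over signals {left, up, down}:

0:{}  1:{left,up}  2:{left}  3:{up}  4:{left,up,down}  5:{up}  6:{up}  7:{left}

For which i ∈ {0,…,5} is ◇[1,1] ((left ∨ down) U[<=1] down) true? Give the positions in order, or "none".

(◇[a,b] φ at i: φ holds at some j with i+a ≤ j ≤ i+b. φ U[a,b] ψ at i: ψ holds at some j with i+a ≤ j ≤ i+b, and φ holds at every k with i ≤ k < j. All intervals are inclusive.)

Evaluate at each i in [0,5]:
  i=0: ✗ (none in [1,1])
  i=1: ✗ (none in [2,2])
  i=2: ✗ (none in [3,3])
  i=3: ✓ (witness j=4)
  i=4: ✗ (none in [5,5])
  i=5: ✗ (none in [6,6])

3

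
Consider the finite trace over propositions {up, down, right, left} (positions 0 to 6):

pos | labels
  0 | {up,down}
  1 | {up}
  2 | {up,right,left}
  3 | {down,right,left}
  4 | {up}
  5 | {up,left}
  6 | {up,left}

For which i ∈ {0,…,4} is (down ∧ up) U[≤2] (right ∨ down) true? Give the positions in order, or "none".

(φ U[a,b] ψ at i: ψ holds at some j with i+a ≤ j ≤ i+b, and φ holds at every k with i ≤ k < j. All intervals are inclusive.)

0, 2, 3

Evaluate at each i in [0,4]:
  i=0: ✓ (rhs at j=0)
  i=1: ✗ (lhs fails at k=1 before rhs at j=2)
  i=2: ✓ (rhs at j=2)
  i=3: ✓ (rhs at j=3)
  i=4: ✗ (no rhs in [4,6])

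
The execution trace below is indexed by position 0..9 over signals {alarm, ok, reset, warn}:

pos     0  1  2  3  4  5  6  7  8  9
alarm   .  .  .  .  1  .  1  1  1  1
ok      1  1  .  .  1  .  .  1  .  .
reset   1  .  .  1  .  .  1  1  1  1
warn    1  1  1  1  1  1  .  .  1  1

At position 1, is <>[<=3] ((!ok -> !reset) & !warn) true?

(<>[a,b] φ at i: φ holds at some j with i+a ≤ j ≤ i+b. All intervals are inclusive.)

No

Check ((!ok -> !reset) & !warn) at each j in [1,4]:
  j=1: false
  j=2: false
  j=3: false
  j=4: false
No position in the window satisfies it → formula fails.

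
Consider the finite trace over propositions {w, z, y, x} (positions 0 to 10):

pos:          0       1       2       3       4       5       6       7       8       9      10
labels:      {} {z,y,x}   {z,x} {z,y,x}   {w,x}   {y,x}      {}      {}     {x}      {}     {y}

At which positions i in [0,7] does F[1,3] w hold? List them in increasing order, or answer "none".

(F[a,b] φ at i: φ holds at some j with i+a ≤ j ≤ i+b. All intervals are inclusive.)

Evaluate at each i in [0,7]:
  i=0: ✗ (none in [1,3])
  i=1: ✓ (witness j=4)
  i=2: ✓ (witness j=4)
  i=3: ✓ (witness j=4)
  i=4: ✗ (none in [5,7])
  i=5: ✗ (none in [6,8])
  i=6: ✗ (none in [7,9])
  i=7: ✗ (none in [8,10])

1, 2, 3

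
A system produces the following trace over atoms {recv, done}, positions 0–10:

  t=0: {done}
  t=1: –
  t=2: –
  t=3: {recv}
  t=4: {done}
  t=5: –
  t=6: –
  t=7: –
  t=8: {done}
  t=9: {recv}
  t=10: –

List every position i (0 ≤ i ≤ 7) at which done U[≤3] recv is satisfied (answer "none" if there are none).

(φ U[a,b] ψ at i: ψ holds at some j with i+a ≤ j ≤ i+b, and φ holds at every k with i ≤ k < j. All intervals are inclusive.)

Evaluate at each i in [0,7]:
  i=0: ✗ (lhs fails at k=1 before rhs at j=3)
  i=1: ✗ (lhs fails at k=1 before rhs at j=3)
  i=2: ✗ (lhs fails at k=2 before rhs at j=3)
  i=3: ✓ (rhs at j=3)
  i=4: ✗ (no rhs in [4,7])
  i=5: ✗ (no rhs in [5,8])
  i=6: ✗ (lhs fails at k=6 before rhs at j=9)
  i=7: ✗ (lhs fails at k=7 before rhs at j=9)

3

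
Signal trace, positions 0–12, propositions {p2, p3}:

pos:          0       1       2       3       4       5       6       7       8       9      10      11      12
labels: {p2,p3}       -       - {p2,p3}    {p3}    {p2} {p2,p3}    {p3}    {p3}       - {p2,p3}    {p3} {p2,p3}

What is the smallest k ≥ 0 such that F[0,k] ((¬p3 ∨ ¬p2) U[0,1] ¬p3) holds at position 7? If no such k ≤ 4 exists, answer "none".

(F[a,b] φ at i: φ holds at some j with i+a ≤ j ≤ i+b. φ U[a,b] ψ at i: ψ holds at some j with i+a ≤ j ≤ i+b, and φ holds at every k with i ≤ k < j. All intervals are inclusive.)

Scan j = 7,8,… for ((¬p3 ∨ ¬p2) U[0,1] ¬p3):
  j=7: fails
  j=8: holds
First hit at j=8, so smallest k = 8-7 = 1.

1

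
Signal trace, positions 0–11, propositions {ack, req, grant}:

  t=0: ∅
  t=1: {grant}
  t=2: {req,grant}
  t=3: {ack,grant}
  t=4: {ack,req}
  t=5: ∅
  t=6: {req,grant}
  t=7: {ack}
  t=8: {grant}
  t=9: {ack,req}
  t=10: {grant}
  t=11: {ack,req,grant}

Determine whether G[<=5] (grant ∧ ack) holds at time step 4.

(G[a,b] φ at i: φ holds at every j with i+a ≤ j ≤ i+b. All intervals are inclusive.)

Does not hold

Check (grant ∧ ack) at every j in [4,9]:
  j=4: false
  j=5: false
  j=6: false
  j=7: false
  j=8: false
  j=9: false
Fails at j=4 → formula fails.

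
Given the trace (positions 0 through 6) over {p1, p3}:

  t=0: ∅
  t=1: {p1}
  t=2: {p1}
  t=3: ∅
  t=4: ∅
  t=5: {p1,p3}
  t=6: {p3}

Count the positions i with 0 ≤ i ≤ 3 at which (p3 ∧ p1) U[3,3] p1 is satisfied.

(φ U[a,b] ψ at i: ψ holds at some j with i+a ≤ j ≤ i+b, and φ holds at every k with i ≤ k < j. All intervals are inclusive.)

Evaluate at each i in [0,3]:
  i=0: ✗ (no rhs in [3,3])
  i=1: ✗ (no rhs in [4,4])
  i=2: ✗ (lhs fails at k=2 before rhs at j=5)
  i=3: ✗ (no rhs in [6,6])
Positions where it holds: {} → 0.

0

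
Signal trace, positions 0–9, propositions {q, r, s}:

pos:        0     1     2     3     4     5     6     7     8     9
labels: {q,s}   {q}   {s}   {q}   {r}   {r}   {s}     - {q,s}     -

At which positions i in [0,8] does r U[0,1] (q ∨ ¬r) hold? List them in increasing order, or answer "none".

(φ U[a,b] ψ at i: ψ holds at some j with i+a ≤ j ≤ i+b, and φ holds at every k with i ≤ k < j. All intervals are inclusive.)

Evaluate at each i in [0,8]:
  i=0: ✓ (rhs at j=0)
  i=1: ✓ (rhs at j=1)
  i=2: ✓ (rhs at j=2)
  i=3: ✓ (rhs at j=3)
  i=4: ✗ (no rhs in [4,5])
  i=5: ✓ (rhs at j=6; lhs holds on [5,5])
  i=6: ✓ (rhs at j=6)
  i=7: ✓ (rhs at j=7)
  i=8: ✓ (rhs at j=8)

0, 1, 2, 3, 5, 6, 7, 8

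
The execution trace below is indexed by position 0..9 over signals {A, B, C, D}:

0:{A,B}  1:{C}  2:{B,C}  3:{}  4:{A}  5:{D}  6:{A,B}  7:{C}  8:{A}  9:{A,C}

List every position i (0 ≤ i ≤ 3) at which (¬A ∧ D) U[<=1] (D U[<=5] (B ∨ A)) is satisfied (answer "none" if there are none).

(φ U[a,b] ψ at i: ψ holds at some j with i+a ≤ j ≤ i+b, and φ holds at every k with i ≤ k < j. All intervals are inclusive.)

Evaluate at each i in [0,3]:
  i=0: ✓ (rhs at j=0)
  i=1: ✗ (lhs fails at k=1 before rhs at j=2)
  i=2: ✓ (rhs at j=2)
  i=3: ✗ (lhs fails at k=3 before rhs at j=4)

0, 2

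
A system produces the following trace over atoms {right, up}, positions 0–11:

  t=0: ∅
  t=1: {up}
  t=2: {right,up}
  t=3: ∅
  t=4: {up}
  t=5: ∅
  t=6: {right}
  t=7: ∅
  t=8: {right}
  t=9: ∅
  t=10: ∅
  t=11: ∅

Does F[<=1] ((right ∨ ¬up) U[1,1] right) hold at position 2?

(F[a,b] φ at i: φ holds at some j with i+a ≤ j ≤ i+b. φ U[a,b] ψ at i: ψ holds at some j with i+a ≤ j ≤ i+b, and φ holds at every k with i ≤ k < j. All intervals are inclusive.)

Check ((right ∨ ¬up) U[1,1] right) at each j in [2,3]:
  j=2: fails
  j=3: fails
No position in the window satisfies it → formula fails.

No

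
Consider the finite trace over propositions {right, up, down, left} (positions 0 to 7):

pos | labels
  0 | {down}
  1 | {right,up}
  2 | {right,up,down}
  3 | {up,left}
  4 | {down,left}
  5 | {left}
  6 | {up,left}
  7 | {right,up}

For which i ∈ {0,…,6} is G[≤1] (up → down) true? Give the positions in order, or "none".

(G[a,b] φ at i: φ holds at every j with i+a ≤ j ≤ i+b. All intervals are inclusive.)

4

Evaluate at each i in [0,6]:
  i=0: ✗ (fails at j=1)
  i=1: ✗ (fails at j=1)
  i=2: ✗ (fails at j=3)
  i=3: ✗ (fails at j=3)
  i=4: ✓ (all of [4,5])
  i=5: ✗ (fails at j=6)
  i=6: ✗ (fails at j=6)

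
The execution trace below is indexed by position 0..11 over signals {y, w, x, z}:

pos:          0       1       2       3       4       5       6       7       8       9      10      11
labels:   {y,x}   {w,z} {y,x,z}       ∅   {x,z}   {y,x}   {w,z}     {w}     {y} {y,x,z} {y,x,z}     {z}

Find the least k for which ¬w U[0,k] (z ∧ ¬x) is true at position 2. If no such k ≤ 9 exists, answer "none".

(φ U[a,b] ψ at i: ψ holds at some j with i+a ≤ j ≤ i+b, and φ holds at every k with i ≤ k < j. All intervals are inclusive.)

Need earliest j ≥ 2 with (z ∧ ¬x), and ¬w at every k in [2,j-1].
  j=2: rhs fails.
  j=3: rhs fails.
  j=4: rhs fails.
  j=5: rhs fails.
  j=6: rhs holds; lhs holds on [2,5]. k = 4.

4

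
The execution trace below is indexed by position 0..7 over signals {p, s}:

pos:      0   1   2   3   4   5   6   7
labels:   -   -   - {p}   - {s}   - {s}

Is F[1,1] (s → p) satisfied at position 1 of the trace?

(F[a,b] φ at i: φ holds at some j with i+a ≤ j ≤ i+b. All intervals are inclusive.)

True

Check (s → p) at each j in [2,2]:
  j=2: true
Found at j=2 → formula holds.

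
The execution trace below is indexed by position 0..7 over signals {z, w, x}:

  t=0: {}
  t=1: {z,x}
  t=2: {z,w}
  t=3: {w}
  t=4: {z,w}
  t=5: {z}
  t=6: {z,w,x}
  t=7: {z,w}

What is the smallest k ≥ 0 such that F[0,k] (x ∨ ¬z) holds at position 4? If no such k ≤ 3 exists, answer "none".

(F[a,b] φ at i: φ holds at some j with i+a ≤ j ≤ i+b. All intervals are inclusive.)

Scan j = 4,5,… for (x ∨ ¬z):
  j=4: fails
  j=5: fails
  j=6: holds
First hit at j=6, so smallest k = 6-4 = 2.

2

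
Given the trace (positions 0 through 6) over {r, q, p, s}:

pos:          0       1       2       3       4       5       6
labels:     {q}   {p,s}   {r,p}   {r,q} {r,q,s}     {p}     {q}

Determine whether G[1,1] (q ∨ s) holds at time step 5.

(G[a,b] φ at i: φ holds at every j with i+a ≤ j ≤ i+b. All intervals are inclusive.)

Check (q ∨ s) at every j in [6,6]:
  j=6: true
All positions satisfy it → formula holds.

True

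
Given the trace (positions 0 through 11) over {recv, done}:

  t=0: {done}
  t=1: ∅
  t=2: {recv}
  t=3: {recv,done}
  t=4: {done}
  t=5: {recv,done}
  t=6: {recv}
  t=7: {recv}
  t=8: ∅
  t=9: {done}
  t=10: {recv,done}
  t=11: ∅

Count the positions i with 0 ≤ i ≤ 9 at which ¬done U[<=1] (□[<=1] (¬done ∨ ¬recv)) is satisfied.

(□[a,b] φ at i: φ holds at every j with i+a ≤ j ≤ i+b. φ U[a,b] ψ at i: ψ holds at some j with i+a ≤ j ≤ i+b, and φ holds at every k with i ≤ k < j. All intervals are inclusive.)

5

Evaluate at each i in [0,9]:
  i=0: ✓ (rhs at j=0)
  i=1: ✓ (rhs at j=1)
  i=2: ✗ (no rhs in [2,3])
  i=3: ✗ (no rhs in [3,4])
  i=4: ✗ (no rhs in [4,5])
  i=5: ✗ (lhs fails at k=5 before rhs at j=6)
  i=6: ✓ (rhs at j=6)
  i=7: ✓ (rhs at j=7)
  i=8: ✓ (rhs at j=8)
  i=9: ✗ (no rhs in [9,10])
Positions where it holds: {0, 1, 6, 7, 8} → 5.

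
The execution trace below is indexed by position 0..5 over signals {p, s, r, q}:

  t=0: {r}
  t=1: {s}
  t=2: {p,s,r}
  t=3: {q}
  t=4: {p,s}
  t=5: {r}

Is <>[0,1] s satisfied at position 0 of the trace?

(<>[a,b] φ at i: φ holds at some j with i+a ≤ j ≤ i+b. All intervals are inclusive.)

Check s at each j in [0,1]:
  j=0: false
  j=1: true
Found at j=1 → formula holds.

Holds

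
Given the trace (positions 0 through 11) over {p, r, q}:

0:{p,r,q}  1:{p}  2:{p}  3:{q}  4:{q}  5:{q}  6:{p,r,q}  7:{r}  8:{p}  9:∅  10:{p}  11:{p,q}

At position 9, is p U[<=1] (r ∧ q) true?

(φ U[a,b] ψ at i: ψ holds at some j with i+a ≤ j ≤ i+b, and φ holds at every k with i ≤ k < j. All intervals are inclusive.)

False

Need some j in [9,10] with (r ∧ q), and p at every k in [9,j-1].
  j=9: (r ∧ q) false.
  j=10: (r ∧ q) false.
No j in the window works → until fails.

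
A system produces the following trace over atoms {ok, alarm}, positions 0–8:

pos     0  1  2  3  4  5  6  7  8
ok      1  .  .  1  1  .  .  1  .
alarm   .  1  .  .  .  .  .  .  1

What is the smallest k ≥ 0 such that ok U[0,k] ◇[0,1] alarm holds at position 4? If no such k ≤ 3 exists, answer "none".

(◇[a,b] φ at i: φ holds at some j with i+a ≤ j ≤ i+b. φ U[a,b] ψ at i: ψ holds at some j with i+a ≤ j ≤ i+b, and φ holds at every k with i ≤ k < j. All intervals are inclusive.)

Need earliest j ≥ 4 with ◇[0,1] alarm, and ok at every k in [4,j-1].
  j=4: rhs fails.
  j=5: rhs fails.
  j=6: rhs fails.
  j=7: rhs holds but lhs fails at k=5.
No witness within the range → none.

none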